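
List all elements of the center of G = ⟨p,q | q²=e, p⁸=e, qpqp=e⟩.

An element z ∈ Z(G) iff z commutes with every generator.
For example p⁴ is central: (p⁴)·p = p⁵ = p·(p⁴); (p⁴)·q = p⁴q = q·(p⁴).
Whereas p ∉ Z(G) since p·q = pq ≠ p⁷q = q·p.
Checking each of the 16 elements this way gives Z(G) = {e, p⁴}, of order 2.

Answer: {e, p⁴}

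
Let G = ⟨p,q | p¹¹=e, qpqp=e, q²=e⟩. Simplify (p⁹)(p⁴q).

Compute (p⁹) · (p⁴q) by multiplying left to right and reducing via the relations at each step:
  (p⁹) · p⁴ = p²
  (p²) · q = p²q

Answer: p²q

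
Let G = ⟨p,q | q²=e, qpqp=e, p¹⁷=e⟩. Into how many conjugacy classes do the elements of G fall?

The conjugacy classes (representative and size) are:
  [e] (size 1), [p¹⁶] (size 2), [p²] (size 2), [p³] (size 2), [p¹³] (size 2), [p¹²] (size 2), [p⁶] (size 2), [p¹⁰] (size 2), [p⁹] (size 2), [p⁷q] (size 17).
Class equation: 1 + 2 + 2 + 2 + 2 + 2 + 2 + 2 + 2 + 17 = 34 = |G|. So G has 10 conjugacy classes.

Answer: 10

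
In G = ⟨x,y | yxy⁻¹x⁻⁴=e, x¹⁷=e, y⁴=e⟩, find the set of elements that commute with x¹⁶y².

⟨x¹⁶y²⟩ ⊆ C_G(x¹⁶y²) since powers of x¹⁶y² commute with x¹⁶y²; so |C_G(x¹⁶y²)| ≥ |⟨x¹⁶y²⟩| = 2.
By orbit–stabilizer, |C_G(x¹⁶y²)| = |G| / |conj. class of x¹⁶y²| = 68 / 17 = 4.
The 4 elements commuting with x¹⁶y² are {e, x⁶y³, x¹⁰y, x¹⁶y²}.

Answer: {e, x⁶y³, x¹⁰y, x¹⁶y²}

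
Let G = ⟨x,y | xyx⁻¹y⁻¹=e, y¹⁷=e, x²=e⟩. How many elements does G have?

Enumerate words in the generators, reducing via the relations: the distinct elements are
  {e, x, y, xy, y², y³, y⁴, y⁵, y⁶, y⁷, y⁸, y⁹, xy², xy³, xy⁴, xy⁵, xy⁶, xy⁷, xy⁸, xy⁹, y¹², y¹³, y¹¹, y¹⁰, y¹⁴, y¹⁵, y¹⁶, xy¹², xy¹³, xy¹¹, xy¹⁰, xy¹⁴, xy¹⁵, xy¹⁶}.
No further products give new elements, so |G| = 34.

Answer: 34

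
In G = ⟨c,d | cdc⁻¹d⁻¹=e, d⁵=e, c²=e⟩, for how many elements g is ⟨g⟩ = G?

G is cyclic of order 10. An element generates G iff its order is 10, and a cyclic group of order 10 has exactly φ(10) = 4 such elements.

Answer: 4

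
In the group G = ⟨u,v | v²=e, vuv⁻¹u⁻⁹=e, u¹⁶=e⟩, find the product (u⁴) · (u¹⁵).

Compute (u⁴) · (u¹⁵) by multiplying left to right and reducing via the relations at each step:
  (u⁴) · u¹⁵ = u³

Answer: u³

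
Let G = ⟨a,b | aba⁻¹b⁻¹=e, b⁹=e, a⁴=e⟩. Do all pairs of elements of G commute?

Each pair of generators commutes: a·b = ab = b·a. Since the generators pairwise commute, every element of G commutes with every other, so G is abelian.

Answer: Yes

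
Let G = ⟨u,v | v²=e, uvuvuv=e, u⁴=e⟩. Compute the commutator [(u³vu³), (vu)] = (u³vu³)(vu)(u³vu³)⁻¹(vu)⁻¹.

[(u³vu³), (vu)] = (u³vu³)·(vu)·(u³vu³)⁻¹·(vu)⁻¹.
  (u³vu³) · (vu) = vu²
  (vu²) · (uvu) = uvu²
  (uvu²) · (u³v) = vu³

Answer: vu³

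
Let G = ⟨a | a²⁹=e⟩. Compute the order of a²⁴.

Compute successive powers until reaching e:
  (a²⁴)¹ = a²⁴, (a²⁴)² = a¹⁹, (a²⁴)³ = a¹⁴, (a²⁴)⁴ = a⁹, (a²⁴)⁵ = a⁴, (a²⁴)⁶ = a²⁸, (a²⁴)⁷ = a²³, (a²⁴)⁸ = a¹⁸, (a²⁴)⁹ = a¹³, (a²⁴)¹⁰ = a⁸, (a²⁴)¹¹ = a³, (a²⁴)¹² = a²⁷, (a²⁴)¹³ = a²², (a²⁴)¹⁴ = a¹⁷, (a²⁴)¹⁵ = a¹², (a²⁴)¹⁶ = a⁷, (a²⁴)¹⁷ = a², (a²⁴)¹⁸ = a²⁶, (a²⁴)¹⁹ = a²¹, (a²⁴)²⁰ = a¹⁶, (a²⁴)²¹ = a¹¹, (a²⁴)²² = a⁶, (a²⁴)²³ = a, (a²⁴)²⁴ = a²⁵, (a²⁴)²⁵ = a²⁰, (a²⁴)²⁶ = a¹⁵, (a²⁴)²⁷ = a¹⁰, (a²⁴)²⁸ = a⁵, (a²⁴)²⁹ = e.
The smallest positive k with (a²⁴)ᵏ = e is 29.

Answer: 29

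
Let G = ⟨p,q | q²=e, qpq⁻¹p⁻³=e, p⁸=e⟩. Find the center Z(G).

An element z ∈ Z(G) iff z commutes with every generator.
For example p⁴ is central: (p⁴)·p = p⁵ = p·(p⁴); (p⁴)·q = p⁴q = q·(p⁴).
Whereas p ∉ Z(G) since p·q = pq ≠ p³q = q·p.
Checking each of the 16 elements this way gives Z(G) = {e, p⁴}, of order 2.

Answer: {e, p⁴}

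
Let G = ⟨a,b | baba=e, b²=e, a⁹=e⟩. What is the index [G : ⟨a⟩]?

First find ord(a) by computing successive powers:
  a¹ = a, a² = a², a³ = a³, a⁴ = a⁴, a⁵ = a⁵, a⁶ = a⁶, a⁷ = a⁷, a⁸ = a⁸, a⁹ = e.
So |⟨a⟩| = ord(a) = 9. With |G| = 18, by Lagrange [G : ⟨a⟩] = 18/9 = 2.

Answer: 2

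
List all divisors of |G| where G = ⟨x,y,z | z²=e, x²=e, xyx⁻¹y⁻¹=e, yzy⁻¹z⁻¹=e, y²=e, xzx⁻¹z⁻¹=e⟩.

|G| = 8 = 2³. By Lagrange's theorem the order of any subgroup divides 8; the divisors of 8 are 1, 2, 4, 8.

Answer: 1, 2, 4, 8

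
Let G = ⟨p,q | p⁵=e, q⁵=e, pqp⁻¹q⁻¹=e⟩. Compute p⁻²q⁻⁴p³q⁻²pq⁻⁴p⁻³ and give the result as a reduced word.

Multiply left to right, reducing at each step:
  (p³) · q⁻⁴ = p³q
  (p³q) · p³ = pq
  (pq) · q⁻² = pq⁴
  (pq⁴) · p = p²q⁴
  (p²q⁴) · q⁻⁴ = p²
  (p²) · p⁻³ = p⁴

Answer: p⁴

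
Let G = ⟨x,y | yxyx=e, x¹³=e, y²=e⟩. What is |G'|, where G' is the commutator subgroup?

G' = [G, G] is generated by all commutators. The generator-pair commutators are: [x, y] = x².
The subgroup they normally generate is {e, x, x², x³, x⁴, x⁵, x⁶, x⁷, x⁸, x⁹, x¹⁰, x¹¹, x¹²}, of order 13.
Check: |G/G'| = 26/13 = 2 is the order of the abelianisation.

Answer: 13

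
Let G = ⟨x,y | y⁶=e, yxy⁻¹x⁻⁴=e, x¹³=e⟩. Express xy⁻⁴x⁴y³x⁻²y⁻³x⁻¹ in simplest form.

Multiply left to right, reducing at each step:
  x · y⁻⁴ = xy²
  (xy²) · x⁴ = y²
  (y²) · y³ = y⁵
  (y⁵) · x⁻² = x⁶y⁵
  (x⁶y⁵) · y⁻³ = x⁶y²
  (x⁶y²) · x⁻¹ = x³y²

Answer: x³y²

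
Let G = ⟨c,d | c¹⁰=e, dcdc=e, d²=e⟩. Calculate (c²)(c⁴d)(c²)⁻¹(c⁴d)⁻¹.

[(c²), (c⁴d)] = (c²)·(c⁴d)·(c²)⁻¹·(c⁴d)⁻¹.
  (c²) · (c⁴d) = c⁶d
  (c⁶d) · (c⁸) = c⁸d
  (c⁸d) · (c⁴d) = c⁴

Answer: c⁴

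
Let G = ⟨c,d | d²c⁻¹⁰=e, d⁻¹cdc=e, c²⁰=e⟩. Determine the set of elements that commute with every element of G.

An element z ∈ Z(G) iff z commutes with every generator.
For example c¹⁰ is central: (c¹⁰)·c = c¹¹ = c·(c¹⁰); (c¹⁰)·d = d⁻¹ = d·(c¹⁰).
Whereas c ∉ Z(G) since c·d = cd ≠ c⁹d⁻¹ = d·c.
Checking each of the 40 elements this way gives Z(G) = {e, c¹⁰}, of order 2.

Answer: {e, c¹⁰}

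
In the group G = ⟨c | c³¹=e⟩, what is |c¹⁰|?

Compute successive powers until reaching e:
  (c¹⁰)¹ = c¹⁰, (c¹⁰)² = c²⁰, (c¹⁰)³ = c³⁰, (c¹⁰)⁴ = c⁹, (c¹⁰)⁵ = c¹⁹, (c¹⁰)⁶ = c²⁹, (c¹⁰)⁷ = c⁸, (c¹⁰)⁸ = c¹⁸, (c¹⁰)⁹ = c²⁸, (c¹⁰)¹⁰ = c⁷, (c¹⁰)¹¹ = c¹⁷, (c¹⁰)¹² = c²⁷, (c¹⁰)¹³ = c⁶, (c¹⁰)¹⁴ = c¹⁶, (c¹⁰)¹⁵ = c²⁶, (c¹⁰)¹⁶ = c⁵, (c¹⁰)¹⁷ = c¹⁵, (c¹⁰)¹⁸ = c²⁵, (c¹⁰)¹⁹ = c⁴, (c¹⁰)²⁰ = c¹⁴, (c¹⁰)²¹ = c²⁴, (c¹⁰)²² = c³, (c¹⁰)²³ = c¹³, (c¹⁰)²⁴ = c²³, (c¹⁰)²⁵ = c², (c¹⁰)²⁶ = c¹², (c¹⁰)²⁷ = c²², (c¹⁰)²⁸ = c, (c¹⁰)²⁹ = c¹¹, (c¹⁰)³⁰ = c²¹, (c¹⁰)³¹ = e.
The smallest positive k with (c¹⁰)ᵏ = e is 31.

Answer: 31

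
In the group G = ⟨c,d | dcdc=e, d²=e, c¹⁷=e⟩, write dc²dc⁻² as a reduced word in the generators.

Multiply left to right, reducing at each step:
  d · c² = c¹⁵d
  (c¹⁵d) · d = c¹⁵
  (c¹⁵) · c⁻² = c¹³

Answer: c¹³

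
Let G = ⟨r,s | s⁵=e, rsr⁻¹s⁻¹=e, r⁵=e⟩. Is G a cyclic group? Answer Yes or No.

|G| = 25, but the maximum element order in G is 5 < 25. No single element generates all of G, so G is not cyclic.

Answer: No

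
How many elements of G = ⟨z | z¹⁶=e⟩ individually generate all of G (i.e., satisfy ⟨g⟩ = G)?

G is cyclic of order 16. An element generates G iff its order is 16, and a cyclic group of order 16 has exactly φ(16) = 8 such elements.

Answer: 8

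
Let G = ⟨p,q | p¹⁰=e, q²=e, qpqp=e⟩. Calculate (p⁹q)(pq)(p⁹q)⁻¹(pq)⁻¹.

[(p⁹q), (pq)] = (p⁹q)·(pq)·(p⁹q)⁻¹·(pq)⁻¹.
  (p⁹q) · (pq) = p⁸
  (p⁸) · (p⁹q) = p⁷q
  (p⁷q) · (pq) = p⁶

Answer: p⁶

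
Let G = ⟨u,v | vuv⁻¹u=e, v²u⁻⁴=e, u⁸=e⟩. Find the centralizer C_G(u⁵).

⟨u⁵⟩ ⊆ C_G(u⁵) since powers of u⁵ commute with u⁵; so |C_G(u⁵)| ≥ |⟨u⁵⟩| = 8.
By orbit–stabilizer, |C_G(u⁵)| = |G| / |conj. class of u⁵| = 16 / 2 = 8.
The 8 elements commuting with u⁵ are {e, u, u², u³, u⁴, u⁵, u⁶, u⁷}.

Answer: {e, u, u², u³, u⁴, u⁵, u⁶, u⁷}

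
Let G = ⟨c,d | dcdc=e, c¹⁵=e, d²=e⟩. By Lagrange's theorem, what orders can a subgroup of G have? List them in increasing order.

|G| = 30 = 2 · 3 · 5. By Lagrange's theorem the order of any subgroup divides 30; the divisors of 30 are 1, 2, 3, 5, 6, 10, 15, 30.

Answer: 1, 2, 3, 5, 6, 10, 15, 30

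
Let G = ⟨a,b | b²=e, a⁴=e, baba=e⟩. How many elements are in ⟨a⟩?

|⟨a⟩| equals the order of a. Compute successive powers until reaching e:
  a¹ = a, a² = a², a³ = a³, a⁴ = e.
The smallest positive k with aᵏ = e is 4, so |⟨a⟩| = 4.

Answer: 4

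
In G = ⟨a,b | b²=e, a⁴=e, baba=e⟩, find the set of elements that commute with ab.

⟨ab⟩ ⊆ C_G(ab) since powers of ab commute with ab; so |C_G(ab)| ≥ |⟨ab⟩| = 2.
By orbit–stabilizer, |C_G(ab)| = |G| / |conj. class of ab| = 8 / 2 = 4.
The 4 elements commuting with ab are {e, a², a³b, ab}.

Answer: {e, a², a³b, ab}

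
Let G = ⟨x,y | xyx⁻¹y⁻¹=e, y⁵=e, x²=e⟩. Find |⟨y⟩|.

|⟨y⟩| equals the order of y. Compute successive powers until reaching e:
  y¹ = y, y² = y², y³ = y³, y⁴ = y⁴, y⁵ = e.
The smallest positive k with yᵏ = e is 5, so |⟨y⟩| = 5.

Answer: 5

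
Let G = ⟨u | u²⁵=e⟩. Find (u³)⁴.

Compute successive powers of (u³), reducing at each step:
  (u³)²: (u³) · u³ = u⁶
  (u³)³: (u⁶) · u³ = u⁹
  (u³)⁴: (u⁹) · u³ = u¹²

Answer: u¹²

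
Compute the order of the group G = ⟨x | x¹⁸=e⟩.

G is generated by a single element, so G is cyclic. The relator gives x¹⁸ = e and no smaller power is forced to be e, so the 18 powers {e, x, x², x³, x⁴, x⁵, x⁶, x⁷, x⁸, x⁹, x¹², x¹³, x¹¹, x¹⁰, x¹⁴, x¹⁵, x¹⁶, x¹⁷} are distinct. Hence |G| = 18.

Answer: 18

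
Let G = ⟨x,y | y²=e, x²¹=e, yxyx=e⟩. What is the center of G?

An element z ∈ Z(G) iff z commutes with every generator.
For example e is central: e·x = x = x·e; e·y = y = y·e.
Whereas x ∉ Z(G) since x·y = xy ≠ x²⁰y = y·x.
Checking each of the 42 elements this way gives Z(G) = {e}, of order 1.

Answer: {e}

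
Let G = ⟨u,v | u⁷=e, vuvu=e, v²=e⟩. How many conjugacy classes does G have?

The conjugacy classes (representative and size) are:
  [e] (size 1), [u⁶] (size 2), [u⁵] (size 2), [u⁴] (size 2), [uv] (size 7).
Class equation: 1 + 2 + 2 + 2 + 7 = 14 = |G|. So G has 5 conjugacy classes.

Answer: 5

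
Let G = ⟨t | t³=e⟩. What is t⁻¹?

The order of t is 3 (smallest k with tᵏ = e), so t⁻¹ = t² = t².
Check: t · (t²) → t · t² = e, giving e as required.

Answer: t²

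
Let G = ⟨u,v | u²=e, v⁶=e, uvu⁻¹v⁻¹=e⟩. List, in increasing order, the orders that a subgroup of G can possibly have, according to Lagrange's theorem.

|G| = 12 = 2² · 3. By Lagrange's theorem the order of any subgroup divides 12; the divisors of 12 are 1, 2, 3, 4, 6, 12.

Answer: 1, 2, 3, 4, 6, 12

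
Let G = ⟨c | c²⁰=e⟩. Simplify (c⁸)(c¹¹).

Compute (c⁸) · (c¹¹) by multiplying left to right and reducing via the relations at each step:
  (c⁸) · c¹¹ = c¹⁹

Answer: c¹⁹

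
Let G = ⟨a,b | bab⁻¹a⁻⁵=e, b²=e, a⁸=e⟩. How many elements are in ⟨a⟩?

|⟨a⟩| equals the order of a. Compute successive powers until reaching e:
  a¹ = a, a² = a², a³ = a³, a⁴ = a⁴, a⁵ = a⁵, a⁶ = a⁶, a⁷ = a⁷, a⁸ = e.
The smallest positive k with aᵏ = e is 8, so |⟨a⟩| = 8.

Answer: 8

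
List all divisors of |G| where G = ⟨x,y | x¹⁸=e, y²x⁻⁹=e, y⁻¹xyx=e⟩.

|G| = 36 = 2² · 3². By Lagrange's theorem the order of any subgroup divides 36; the divisors of 36 are 1, 2, 3, 4, 6, 9, 12, 18, 36.

Answer: 1, 2, 3, 4, 6, 9, 12, 18, 36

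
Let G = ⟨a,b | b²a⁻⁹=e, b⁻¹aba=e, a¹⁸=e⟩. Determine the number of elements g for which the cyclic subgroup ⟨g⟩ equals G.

⟨g⟩ = G would require ord(g) = |G| = 36, but the maximum element order in G is 18 < 36. So G is not cyclic and no single element generates it: the count is 0.

Answer: 0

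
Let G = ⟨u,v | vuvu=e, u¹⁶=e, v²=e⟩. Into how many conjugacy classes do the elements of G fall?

The conjugacy classes (representative and size) are:
  [e] (size 1), [u¹⁵] (size 2), [u²] (size 2), [u³] (size 2), [u¹²] (size 2), [u⁵] (size 2), [u⁶] (size 2), [u⁷] (size 2), [u⁸] (size 1), [u²v] (size 8), [u¹⁵v] (size 8).
Class equation: 1 + 2 + 2 + 2 + 2 + 2 + 2 + 2 + 1 + 8 + 8 = 32 = |G|. So G has 11 conjugacy classes.

Answer: 11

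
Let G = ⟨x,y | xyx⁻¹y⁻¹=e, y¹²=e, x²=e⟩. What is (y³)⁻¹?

The order of (y³) is 4 (smallest k with (y³)ᵏ = e), so (y³)⁻¹ = (y³)³ = y⁹.
Check: (y³) · (y⁹) → (y³) · y⁹ = e, giving e as required.

Answer: y⁹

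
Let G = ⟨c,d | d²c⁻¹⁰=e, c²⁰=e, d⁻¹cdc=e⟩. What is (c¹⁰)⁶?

Compute successive powers of (c¹⁰), reducing at each step:
  (c¹⁰)²: (c¹⁰) · c¹⁰ = e
  (c¹⁰)³: e · c¹⁰ = c¹⁰
  (c¹⁰)⁴: (c¹⁰) · c¹⁰ = e
  (c¹⁰)⁵: e · c¹⁰ = c¹⁰
  (c¹⁰)⁶: (c¹⁰) · c¹⁰ = e

Answer: e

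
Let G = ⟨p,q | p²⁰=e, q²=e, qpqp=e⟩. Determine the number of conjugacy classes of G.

The conjugacy classes (representative and size) are:
  [e] (size 1), [p] (size 2), [p¹⁸] (size 2), [p³] (size 2), [p⁴] (size 2), [p¹⁵] (size 2), [p¹⁴] (size 2), [p⁷] (size 2), [p¹²] (size 2), [p¹¹] (size 2), [p¹⁰] (size 1), [p¹⁸q] (size 10), [p⁵q] (size 10).
Class equation: 1 + 2 + 2 + 2 + 2 + 2 + 2 + 2 + 2 + 2 + 1 + 10 + 10 = 40 = |G|. So G has 13 conjugacy classes.

Answer: 13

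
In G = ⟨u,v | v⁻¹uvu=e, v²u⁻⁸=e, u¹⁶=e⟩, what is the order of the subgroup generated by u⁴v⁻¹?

|⟨u⁴v⁻¹⟩| equals the order of u⁴v⁻¹. Compute successive powers until reaching e:
  (u⁴v⁻¹)¹ = u⁴v⁻¹, (u⁴v⁻¹)² = u⁸, (u⁴v⁻¹)³ = u⁴v, (u⁴v⁻¹)⁴ = e.
The smallest positive k with (u⁴v⁻¹)ᵏ = e is 4, so |⟨u⁴v⁻¹⟩| = 4.

Answer: 4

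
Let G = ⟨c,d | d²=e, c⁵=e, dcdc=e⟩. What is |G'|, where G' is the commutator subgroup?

G' = [G, G] is generated by all commutators. The generator-pair commutators are: [c, d] = c².
The subgroup they normally generate is {e, c, c², c³, c⁴}, of order 5.
Check: |G/G'| = 10/5 = 2 is the order of the abelianisation.

Answer: 5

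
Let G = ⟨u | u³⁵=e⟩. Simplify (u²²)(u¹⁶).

Compute (u²²) · (u¹⁶) by multiplying left to right and reducing via the relations at each step:
  (u²²) · u¹⁶ = u³

Answer: u³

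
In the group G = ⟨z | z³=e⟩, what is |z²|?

Compute successive powers until reaching e:
  (z²)¹ = z², (z²)² = z, (z²)³ = e.
The smallest positive k with (z²)ᵏ = e is 3.

Answer: 3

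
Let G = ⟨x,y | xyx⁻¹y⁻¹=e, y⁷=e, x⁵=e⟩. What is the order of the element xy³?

Compute successive powers until reaching e:
  (xy³)¹ = xy³, (xy³)² = x²y⁶, (xy³)³ = x³y², (xy³)⁴ = x⁴y⁵, (xy³)⁵ = y, (xy³)⁶ = xy⁴, (xy³)⁷ = x², (xy³)⁸ = x³y³, (xy³)⁹ = x⁴y⁶, (xy³)¹⁰ = y², (xy³)¹¹ = xy⁵, (xy³)¹² = x²y, (xy³)¹³ = x³y⁴, (xy³)¹⁴ = x⁴, (xy³)¹⁵ = y³, (xy³)¹⁶ = xy⁶, (xy³)¹⁷ = x²y², (xy³)¹⁸ = x³y⁵, (xy³)¹⁹ = x⁴y, (xy³)²⁰ = y⁴, (xy³)²¹ = x, (xy³)²² = x²y³, (xy³)²³ = x³y⁶, (xy³)²⁴ = x⁴y², (xy³)²⁵ = y⁵, (xy³)²⁶ = xy, (xy³)²⁷ = x²y⁴, (xy³)²⁸ = x³, (xy³)²⁹ = x⁴y³, (xy³)³⁰ = y⁶, (xy³)³¹ = xy², (xy³)³² = x²y⁵, (xy³)³³ = x³y, (xy³)³⁴ = x⁴y⁴, (xy³)³⁵ = e.
The smallest positive k with (xy³)ᵏ = e is 35.

Answer: 35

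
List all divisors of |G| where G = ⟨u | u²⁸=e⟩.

|G| = 28 = 2² · 7. By Lagrange's theorem the order of any subgroup divides 28; the divisors of 28 are 1, 2, 4, 7, 14, 28.

Answer: 1, 2, 4, 7, 14, 28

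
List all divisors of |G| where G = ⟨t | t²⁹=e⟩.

|G| = 29 = 29. By Lagrange's theorem the order of any subgroup divides 29; the divisors of 29 are 1, 29.

Answer: 1, 29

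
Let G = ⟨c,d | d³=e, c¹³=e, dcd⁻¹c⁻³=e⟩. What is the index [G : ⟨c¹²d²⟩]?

First find ord(c¹²d²) by computing successive powers:
  (c¹²d²)¹ = c¹²d², (c¹²d²)² = c³d, (c¹²d²)³ = e.
So |⟨c¹²d²⟩| = ord(c¹²d²) = 3. With |G| = 39, by Lagrange [G : ⟨c¹²d²⟩] = 39/3 = 13.

Answer: 13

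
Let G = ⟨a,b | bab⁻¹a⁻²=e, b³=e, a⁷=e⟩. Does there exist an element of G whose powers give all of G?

Every cyclic group is abelian. But a·b = ab while b·a = a²b, so a·b ≠ b·a and G is not abelian. Hence G is not cyclic.

Answer: No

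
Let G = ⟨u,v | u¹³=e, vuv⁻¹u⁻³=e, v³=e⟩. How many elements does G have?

Enumerate words in the generators, reducing via the relations: the distinct elements are
  {e, u, v, uv, u², u³, u⁴, u⁵, u⁶, u⁷, u⁸, u⁹, v², uv², u²v, u³v, u¹², u¹¹, u¹⁰, u⁴v, u⁵v, u⁶v, u⁷v, u⁸v, u⁹v, u²v², u³v², u¹²v, u¹¹v, u¹⁰v, u⁴v², u⁵v², u⁶v², u⁷v², u⁸v², u⁹v², u¹²v², u¹¹v², u¹⁰v²}.
No further products give new elements, so |G| = 39.

Answer: 39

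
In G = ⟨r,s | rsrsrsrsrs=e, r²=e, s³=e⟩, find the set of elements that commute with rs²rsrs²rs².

⟨rs²rsrs²rs²⟩ ⊆ C_G(rs²rsrs²rs²) since powers of rs²rsrs²rs² commute with rs²rsrs²rs²; so |C_G(rs²rsrs²rs²)| ≥ |⟨rs²rsrs²rs²⟩| = 2.
By orbit–stabilizer, |C_G(rs²rsrs²rs²)| = |G| / |conj. class of rs²rsrs²rs²| = 60 / 15 = 4.
The 4 elements commuting with rs²rsrs²rs² are {e, s²rs, rs²rsrs²rs², rsrs²rsrs²r}.

Answer: {e, s²rs, rs²rsrs²rs², rsrs²rsrs²r}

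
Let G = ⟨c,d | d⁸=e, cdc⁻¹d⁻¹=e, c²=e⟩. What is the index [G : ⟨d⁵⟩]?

First find ord(d⁵) by computing successive powers:
  (d⁵)¹ = d⁵, (d⁵)² = d², (d⁵)³ = d⁷, (d⁵)⁴ = d⁴, (d⁵)⁵ = d, (d⁵)⁶ = d⁶, (d⁵)⁷ = d³, (d⁵)⁸ = e.
So |⟨d⁵⟩| = ord(d⁵) = 8. With |G| = 16, by Lagrange [G : ⟨d⁵⟩] = 16/8 = 2.

Answer: 2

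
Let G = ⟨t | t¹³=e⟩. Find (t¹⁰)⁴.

Compute successive powers of (t¹⁰), reducing at each step:
  (t¹⁰)²: (t¹⁰) · t¹⁰ = t⁷
  (t¹⁰)³: (t⁷) · t¹⁰ = t⁴
  (t¹⁰)⁴: (t⁴) · t¹⁰ = t

Answer: t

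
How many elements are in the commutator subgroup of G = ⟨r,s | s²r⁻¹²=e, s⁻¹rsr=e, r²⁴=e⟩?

G' = [G, G] is generated by all commutators. The generator-pair commutators are: [r, s] = r².
The subgroup they normally generate is {e, r², r⁴, r⁶, r⁸, r¹⁰, r¹², r¹⁴, r¹⁶, r¹⁸, r²⁰, r²²}, of order 12.
Check: |G/G'| = 48/12 = 4 is the order of the abelianisation.

Answer: 12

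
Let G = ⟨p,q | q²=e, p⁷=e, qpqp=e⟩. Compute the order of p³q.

Compute successive powers until reaching e:
  (p³q)¹ = p³q, (p³q)² = e.
The smallest positive k with (p³q)ᵏ = e is 2.

Answer: 2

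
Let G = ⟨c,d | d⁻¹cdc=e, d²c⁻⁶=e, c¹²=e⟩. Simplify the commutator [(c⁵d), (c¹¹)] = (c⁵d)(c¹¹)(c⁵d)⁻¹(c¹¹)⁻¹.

[(c⁵d), (c¹¹)] = (c⁵d)·(c¹¹)·(c⁵d)⁻¹·(c¹¹)⁻¹.
  (c⁵d) · (c¹¹) = d⁻¹
  (d⁻¹) · (c⁵d⁻¹) = c
  c · c = c²

Answer: c²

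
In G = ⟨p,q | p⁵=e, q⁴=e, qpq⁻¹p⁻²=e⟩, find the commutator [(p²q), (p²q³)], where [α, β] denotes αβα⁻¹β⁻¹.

[(p²q), (p²q³)] = (p²q)·(p²q³)·(p²q)⁻¹·(p²q³)⁻¹.
  (p²q) · (p²q³) = p
  p · (p⁴q³) = q³
  (q³) · (pq) = p³

Answer: p³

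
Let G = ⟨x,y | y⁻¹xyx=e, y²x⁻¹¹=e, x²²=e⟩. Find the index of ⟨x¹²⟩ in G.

First find ord(x¹²) by computing successive powers:
  (x¹²)¹ = x¹², (x¹²)² = x², (x¹²)³ = x¹⁴, (x¹²)⁴ = x⁴, (x¹²)⁵ = x¹⁶, (x¹²)⁶ = x⁶, (x¹²)⁷ = x¹⁸, (x¹²)⁸ = x⁸, (x¹²)⁹ = x²⁰, (x¹²)¹⁰ = x¹⁰, (x¹²)¹¹ = e.
So |⟨x¹²⟩| = ord(x¹²) = 11. With |G| = 44, by Lagrange [G : ⟨x¹²⟩] = 44/11 = 4.

Answer: 4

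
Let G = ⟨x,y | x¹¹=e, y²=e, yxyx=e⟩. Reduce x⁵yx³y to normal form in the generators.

Multiply left to right, reducing at each step:
  (x⁵) · y = x⁵y
  (x⁵y) · x³ = x²y
  (x²y) · y = x²

Answer: x²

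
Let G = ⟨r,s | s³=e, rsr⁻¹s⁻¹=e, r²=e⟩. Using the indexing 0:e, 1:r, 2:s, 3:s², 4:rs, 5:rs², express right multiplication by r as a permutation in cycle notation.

(0 1)(2 4)(3 5)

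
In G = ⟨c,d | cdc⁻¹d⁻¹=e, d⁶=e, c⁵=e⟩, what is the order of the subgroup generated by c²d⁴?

|⟨c²d⁴⟩| equals the order of c²d⁴. Compute successive powers until reaching e:
  (c²d⁴)¹ = c²d⁴, (c²d⁴)² = c⁴d², (c²d⁴)³ = c, (c²d⁴)⁴ = c³d⁴, (c²d⁴)⁵ = d², (c²d⁴)⁶ = c², (c²d⁴)⁷ = c⁴d⁴, (c²d⁴)⁸ = cd², (c²d⁴)⁹ = c³, (c²d⁴)¹⁰ = d⁴, (c²d⁴)¹¹ = c²d², (c²d⁴)¹² = c⁴, (c²d⁴)¹³ = cd⁴, (c²d⁴)¹⁴ = c³d², (c²d⁴)¹⁵ = e.
The smallest positive k with (c²d⁴)ᵏ = e is 15, so |⟨c²d⁴⟩| = 15.

Answer: 15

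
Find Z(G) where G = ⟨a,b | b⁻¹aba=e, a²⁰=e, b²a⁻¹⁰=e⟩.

An element z ∈ Z(G) iff z commutes with every generator.
For example a¹⁰ is central: (a¹⁰)·a = a¹¹ = a·(a¹⁰); (a¹⁰)·b = b⁻¹ = b·(a¹⁰).
Whereas a ∉ Z(G) since a·b = ab ≠ a⁹b⁻¹ = b·a.
Checking each of the 40 elements this way gives Z(G) = {e, a¹⁰}, of order 2.

Answer: {e, a¹⁰}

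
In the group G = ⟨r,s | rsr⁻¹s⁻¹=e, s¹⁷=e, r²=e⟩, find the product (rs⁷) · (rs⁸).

Compute (rs⁷) · (rs⁸) by multiplying left to right and reducing via the relations at each step:
  (rs⁷) · r = s⁷
  (s⁷) · s⁸ = s¹⁵

Answer: s¹⁵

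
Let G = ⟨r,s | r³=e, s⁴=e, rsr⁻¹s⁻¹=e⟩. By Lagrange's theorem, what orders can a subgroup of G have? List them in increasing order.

|G| = 12 = 2² · 3. By Lagrange's theorem the order of any subgroup divides 12; the divisors of 12 are 1, 2, 3, 4, 6, 12.

Answer: 1, 2, 3, 4, 6, 12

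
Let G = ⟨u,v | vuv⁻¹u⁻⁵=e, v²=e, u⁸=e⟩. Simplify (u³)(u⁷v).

Compute (u³) · (u⁷v) by multiplying left to right and reducing via the relations at each step:
  (u³) · u⁷ = u²
  (u²) · v = u²v

Answer: u²v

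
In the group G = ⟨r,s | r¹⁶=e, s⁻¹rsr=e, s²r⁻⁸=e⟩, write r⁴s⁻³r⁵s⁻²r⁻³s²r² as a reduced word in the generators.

Multiply left to right, reducing at each step:
  (r⁴) · s⁻³ = r⁴s
  (r⁴s) · r⁵ = r⁷s⁻¹
  (r⁷s⁻¹) · s⁻² = r⁷s
  (r⁷s) · r⁻³ = r²s⁻¹
  (r²s⁻¹) · s² = r²s
  (r²s) · r² = s

Answer: s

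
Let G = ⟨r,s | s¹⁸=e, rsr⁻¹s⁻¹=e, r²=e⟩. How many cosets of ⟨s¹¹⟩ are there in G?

First find ord(s¹¹) by computing successive powers:
  (s¹¹)¹ = s¹¹, (s¹¹)² = s⁴, (s¹¹)³ = s¹⁵, (s¹¹)⁴ = s⁸, (s¹¹)⁵ = s, (s¹¹)⁶ = s¹², (s¹¹)⁷ = s⁵, (s¹¹)⁸ = s¹⁶, (s¹¹)⁹ = s⁹, (s¹¹)¹⁰ = s², (s¹¹)¹¹ = s¹³, (s¹¹)¹² = s⁶, (s¹¹)¹³ = s¹⁷, (s¹¹)¹⁴ = s¹⁰, (s¹¹)¹⁵ = s³, (s¹¹)¹⁶ = s¹⁴, (s¹¹)¹⁷ = s⁷, (s¹¹)¹⁸ = e.
So |⟨s¹¹⟩| = ord(s¹¹) = 18. With |G| = 36, by Lagrange [G : ⟨s¹¹⟩] = 36/18 = 2.

Answer: 2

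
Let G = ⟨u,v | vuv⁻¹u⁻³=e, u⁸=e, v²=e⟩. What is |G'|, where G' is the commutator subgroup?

G' = [G, G] is generated by all commutators. The generator-pair commutators are: [u, v] = u⁶.
The subgroup they normally generate is {e, u², u⁴, u⁶}, of order 4.
Check: |G/G'| = 16/4 = 4 is the order of the abelianisation.

Answer: 4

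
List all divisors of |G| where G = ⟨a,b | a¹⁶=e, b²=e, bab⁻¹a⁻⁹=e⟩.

|G| = 32 = 2⁵. By Lagrange's theorem the order of any subgroup divides 32; the divisors of 32 are 1, 2, 4, 8, 16, 32.

Answer: 1, 2, 4, 8, 16, 32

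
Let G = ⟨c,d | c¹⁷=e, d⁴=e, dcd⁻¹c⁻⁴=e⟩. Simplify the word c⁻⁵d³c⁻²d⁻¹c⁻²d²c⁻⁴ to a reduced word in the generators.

Multiply left to right, reducing at each step:
  (c¹²) · d³ = c¹²d³
  (c¹²d³) · c⁻² = c³d³
  (c³d³) · d⁻¹ = c³d²
  (c³d²) · c⁻² = c⁵d²
  (c⁵d²) · d² = c⁵
  (c⁵) · c⁻⁴ = c

Answer: c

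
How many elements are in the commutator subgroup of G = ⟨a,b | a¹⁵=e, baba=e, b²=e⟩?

G' = [G, G] is generated by all commutators. The generator-pair commutators are: [a, b] = a².
The subgroup they normally generate is {e, a, a², a³, a⁴, a⁵, a⁶, a⁷, a⁸, a⁹, a¹⁰, a¹¹, a¹², a¹³, a¹⁴}, of order 15.
Check: |G/G'| = 30/15 = 2 is the order of the abelianisation.

Answer: 15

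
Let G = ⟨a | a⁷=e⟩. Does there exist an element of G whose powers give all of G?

|G| = 7. The element a has order 7 (its powers give 7 distinct elements), so ⟨a⟩ = G and G is cyclic.

Answer: Yes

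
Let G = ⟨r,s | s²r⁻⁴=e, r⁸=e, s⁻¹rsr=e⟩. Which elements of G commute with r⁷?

⟨r⁷⟩ ⊆ C_G(r⁷) since powers of r⁷ commute with r⁷; so |C_G(r⁷)| ≥ |⟨r⁷⟩| = 8.
By orbit–stabilizer, |C_G(r⁷)| = |G| / |conj. class of r⁷| = 16 / 2 = 8.
The 8 elements commuting with r⁷ are {e, r, r², r³, r⁴, r⁵, r⁶, r⁷}.

Answer: {e, r, r², r³, r⁴, r⁵, r⁶, r⁷}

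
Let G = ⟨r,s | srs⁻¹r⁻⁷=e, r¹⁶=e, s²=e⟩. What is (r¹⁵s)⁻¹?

The order of (r¹⁵s) is 4 (smallest k with (r¹⁵s)ᵏ = e), so (r¹⁵s)⁻¹ = (r¹⁵s)³ = r⁷s.
Check: (r¹⁵s) · (r⁷s) → (r¹⁵s) · r⁷ = s;   s · s = e, giving e as required.

Answer: r⁷s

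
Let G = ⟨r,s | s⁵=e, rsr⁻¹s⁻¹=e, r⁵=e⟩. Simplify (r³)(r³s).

Compute (r³) · (r³s) by multiplying left to right and reducing via the relations at each step:
  (r³) · r³ = r
  r · s = rs

Answer: rs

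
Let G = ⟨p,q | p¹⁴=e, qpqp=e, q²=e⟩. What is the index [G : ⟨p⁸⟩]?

First find ord(p⁸) by computing successive powers:
  (p⁸)¹ = p⁸, (p⁸)² = p², (p⁸)³ = p¹⁰, (p⁸)⁴ = p⁴, (p⁸)⁵ = p¹², (p⁸)⁶ = p⁶, (p⁸)⁷ = e.
So |⟨p⁸⟩| = ord(p⁸) = 7. With |G| = 28, by Lagrange [G : ⟨p⁸⟩] = 28/7 = 4.

Answer: 4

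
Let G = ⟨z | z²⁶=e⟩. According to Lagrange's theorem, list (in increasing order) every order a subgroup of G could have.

|G| = 26 = 2 · 13. By Lagrange's theorem the order of any subgroup divides 26; the divisors of 26 are 1, 2, 13, 26.

Answer: 1, 2, 13, 26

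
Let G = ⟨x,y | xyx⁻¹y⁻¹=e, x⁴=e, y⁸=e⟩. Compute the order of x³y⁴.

Compute successive powers until reaching e:
  (x³y⁴)¹ = x³y⁴, (x³y⁴)² = x², (x³y⁴)³ = xy⁴, (x³y⁴)⁴ = e.
The smallest positive k with (x³y⁴)ᵏ = e is 4.

Answer: 4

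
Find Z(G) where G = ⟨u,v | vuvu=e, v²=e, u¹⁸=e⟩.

An element z ∈ Z(G) iff z commutes with every generator.
For example u⁹ is central: (u⁹)·u = u¹⁰ = u·(u⁹); (u⁹)·v = u⁹v = v·(u⁹).
Whereas u ∉ Z(G) since u·v = uv ≠ u¹⁷v = v·u.
Checking each of the 36 elements this way gives Z(G) = {e, u⁹}, of order 2.

Answer: {e, u⁹}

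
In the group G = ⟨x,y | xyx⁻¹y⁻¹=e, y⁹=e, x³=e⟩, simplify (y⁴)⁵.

Compute successive powers of (y⁴), reducing at each step:
  (y⁴)²: (y⁴) · y⁴ = y⁸
  (y⁴)³: (y⁸) · y⁴ = y³
  (y⁴)⁴: (y³) · y⁴ = y⁷
  (y⁴)⁵: (y⁷) · y⁴ = y²

Answer: y²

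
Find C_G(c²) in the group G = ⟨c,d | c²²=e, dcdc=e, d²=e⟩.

⟨c²⟩ ⊆ C_G(c²) since powers of c² commute with c²; so |C_G(c²)| ≥ |⟨c²⟩| = 11.
By orbit–stabilizer, |C_G(c²)| = |G| / |conj. class of c²| = 44 / 2 = 22.
The 22 elements commuting with c² are {e, c, c², c³, c⁴, c⁵, c⁶, c⁷, c⁸, c⁹, c¹⁰, c¹¹, c¹², c¹³, c¹⁴, c¹⁵, c¹⁶, c¹⁷, c¹⁸, c¹⁹, c²⁰, c²¹}.

Answer: {e, c, c², c³, c⁴, c⁵, c⁶, c⁷, c⁸, c⁹, c¹⁰, c¹¹, c¹², c¹³, c¹⁴, c¹⁵, c¹⁶, c¹⁷, c¹⁸, c¹⁹, c²⁰, c²¹}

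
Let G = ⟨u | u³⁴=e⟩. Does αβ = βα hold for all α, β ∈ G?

G has a single generator, so G is cyclic and hence abelian.

Answer: Yes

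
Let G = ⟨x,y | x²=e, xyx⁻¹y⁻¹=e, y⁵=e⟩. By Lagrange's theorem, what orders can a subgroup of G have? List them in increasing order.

|G| = 10 = 2 · 5. By Lagrange's theorem the order of any subgroup divides 10; the divisors of 10 are 1, 2, 5, 10.

Answer: 1, 2, 5, 10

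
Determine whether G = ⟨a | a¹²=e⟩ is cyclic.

|G| = 12. The element a has order 12 (its powers give 12 distinct elements), so ⟨a⟩ = G and G is cyclic.

Answer: Yes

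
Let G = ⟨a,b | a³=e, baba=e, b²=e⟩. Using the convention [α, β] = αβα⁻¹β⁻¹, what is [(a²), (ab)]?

[(a²), (ab)] = (a²)·(ab)·(a²)⁻¹·(ab)⁻¹.
  (a²) · (ab) = b
  b · a = a²b
  (a²b) · (ab) = a

Answer: a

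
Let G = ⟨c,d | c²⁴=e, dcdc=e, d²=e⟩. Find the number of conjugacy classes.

The conjugacy classes (representative and size) are:
  [e] (size 1), [c²³] (size 2), [c²] (size 2), [c³] (size 2), [c²⁰] (size 2), [c¹⁹] (size 2), [c⁶] (size 2), [c⁷] (size 2), [c⁸] (size 2), [c⁹] (size 2), [c¹⁴] (size 2), [c¹¹] (size 2), [c¹²] (size 1), [c⁴d] (size 12), [c⁵d] (size 12).
Class equation: 1 + 2 + 2 + 2 + 2 + 2 + 2 + 2 + 2 + 2 + 2 + 2 + 1 + 12 + 12 = 48 = |G|. So G has 15 conjugacy classes.

Answer: 15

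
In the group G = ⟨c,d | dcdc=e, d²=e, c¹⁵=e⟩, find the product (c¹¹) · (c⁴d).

Compute (c¹¹) · (c⁴d) by multiplying left to right and reducing via the relations at each step:
  (c¹¹) · c⁴ = e
  e · d = d

Answer: d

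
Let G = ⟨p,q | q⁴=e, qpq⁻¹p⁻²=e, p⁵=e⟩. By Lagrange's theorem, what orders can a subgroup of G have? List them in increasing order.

|G| = 20 = 2² · 5. By Lagrange's theorem the order of any subgroup divides 20; the divisors of 20 are 1, 2, 4, 5, 10, 20.

Answer: 1, 2, 4, 5, 10, 20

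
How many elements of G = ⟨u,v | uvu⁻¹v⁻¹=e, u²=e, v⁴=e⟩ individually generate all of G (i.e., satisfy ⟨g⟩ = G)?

⟨g⟩ = G would require ord(g) = |G| = 8, but the maximum element order in G is 4 < 8. So G is not cyclic and no single element generates it: the count is 0.

Answer: 0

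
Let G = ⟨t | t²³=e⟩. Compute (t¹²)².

Compute successive powers of (t¹²), reducing at each step:
  (t¹²)²: (t¹²) · t¹² = t

Answer: t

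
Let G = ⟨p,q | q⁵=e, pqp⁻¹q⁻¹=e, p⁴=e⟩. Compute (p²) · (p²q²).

Compute (p²) · (p²q²) by multiplying left to right and reducing via the relations at each step:
  (p²) · p² = e
  e · q² = q²

Answer: q²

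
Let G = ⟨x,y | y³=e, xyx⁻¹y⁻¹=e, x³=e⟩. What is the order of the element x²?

Compute successive powers until reaching e:
  (x²)¹ = x², (x²)² = x, (x²)³ = e.
The smallest positive k with (x²)ᵏ = e is 3.

Answer: 3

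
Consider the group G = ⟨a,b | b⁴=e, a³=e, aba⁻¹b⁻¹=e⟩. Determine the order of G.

Enumerate words in the generators, reducing via the relations: the distinct elements are
  {a, b, e, ab, a², b², b³, ab², ab³, a²b, a²b², a²b³}.
No further products give new elements, so |G| = 12.

Answer: 12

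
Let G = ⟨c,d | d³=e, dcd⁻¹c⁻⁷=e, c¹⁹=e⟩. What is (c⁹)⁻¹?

The order of (c⁹) is 19 (smallest k with (c⁹)ᵏ = e), so (c⁹)⁻¹ = (c⁹)¹⁸ = c¹⁰.
Check: (c⁹) · (c¹⁰) → (c⁹) · c¹⁰ = e, giving e as required.

Answer: c¹⁰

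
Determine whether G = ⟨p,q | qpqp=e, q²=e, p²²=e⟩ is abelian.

p·q = pq but q·p = p²¹q, so p·q ≠ q·p and G is not abelian.

Answer: No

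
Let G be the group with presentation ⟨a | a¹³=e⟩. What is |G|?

G is generated by a single element, so G is cyclic. The relator gives a¹³ = e and no smaller power is forced to be e, so the 13 powers {a, e, a², a³, a⁴, a⁵, a⁶, a⁷, a⁸, a⁹, a¹², a¹¹, a¹⁰} are distinct. Hence |G| = 13.

Answer: 13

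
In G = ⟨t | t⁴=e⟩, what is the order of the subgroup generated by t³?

|⟨t³⟩| equals the order of t³. Compute successive powers until reaching e:
  (t³)¹ = t³, (t³)² = t², (t³)³ = t, (t³)⁴ = e.
The smallest positive k with (t³)ᵏ = e is 4, so |⟨t³⟩| = 4.

Answer: 4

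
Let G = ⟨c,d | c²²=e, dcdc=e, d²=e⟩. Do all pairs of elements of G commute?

c·d = cd but d·c = c²¹d, so c·d ≠ d·c and G is not abelian.

Answer: No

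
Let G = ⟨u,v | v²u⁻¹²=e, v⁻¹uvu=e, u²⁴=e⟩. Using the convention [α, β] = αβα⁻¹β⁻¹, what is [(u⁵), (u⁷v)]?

[(u⁵), (u⁷v)] = (u⁵)·(u⁷v)·(u⁵)⁻¹·(u⁷v)⁻¹.
  (u⁵) · (u⁷v) = v⁻¹
  (v⁻¹) · (u¹⁹) = u⁵v⁻¹
  (u⁵v⁻¹) · (u⁷v⁻¹) = u¹⁰

Answer: u¹⁰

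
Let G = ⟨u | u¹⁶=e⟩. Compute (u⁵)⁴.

Compute successive powers of (u⁵), reducing at each step:
  (u⁵)²: (u⁵) · u⁵ = u¹⁰
  (u⁵)³: (u¹⁰) · u⁵ = u¹⁵
  (u⁵)⁴: (u¹⁵) · u⁵ = u⁴

Answer: u⁴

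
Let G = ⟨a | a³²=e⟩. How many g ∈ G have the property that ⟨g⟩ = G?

G is cyclic of order 32. An element generates G iff its order is 32, and a cyclic group of order 32 has exactly φ(32) = 16 such elements.

Answer: 16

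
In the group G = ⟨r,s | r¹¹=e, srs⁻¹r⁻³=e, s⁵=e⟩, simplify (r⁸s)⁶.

Compute successive powers of (r⁸s), reducing at each step:
  (r⁸s)²: (r⁸s) · r⁸ = r¹⁰s;   (r¹⁰s) · s = r¹⁰s²
  (r⁸s)³: (r¹⁰s²) · r⁸ = r⁵s²;   (r⁵s²) · s = r⁵s³
  (r⁸s)⁴: (r⁵s³) · r⁸ = rs³;   (rs³) · s = rs⁴
  (r⁸s)⁵: (rs⁴) · r⁸ = s⁴;   (s⁴) · s = e
  (r⁸s)⁶: e · r⁸ = r⁸;   (r⁸) · s = r⁸s

Answer: r⁸s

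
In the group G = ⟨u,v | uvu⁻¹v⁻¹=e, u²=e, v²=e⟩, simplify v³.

Compute successive powers of v, reducing at each step:
  v²: v · v = e
  v³: e · v = v

Answer: v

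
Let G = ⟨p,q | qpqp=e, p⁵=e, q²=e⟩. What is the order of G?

Enumerate words in the generators, reducing via the relations: the distinct elements are
  {e, p, q, pq, p², p³, p⁴, p²q, p³q, p⁴q}.
No further products give new elements, so |G| = 10.

Answer: 10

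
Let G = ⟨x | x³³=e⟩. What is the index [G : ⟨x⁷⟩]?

First find ord(x⁷) by computing successive powers:
  (x⁷)¹ = x⁷, (x⁷)² = x¹⁴, (x⁷)³ = x²¹, (x⁷)⁴ = x²⁸, (x⁷)⁵ = x², (x⁷)⁶ = x⁹, (x⁷)⁷ = x¹⁶, (x⁷)⁸ = x²³, (x⁷)⁹ = x³⁰, (x⁷)¹⁰ = x⁴, (x⁷)¹¹ = x¹¹, (x⁷)¹² = x¹⁸, (x⁷)¹³ = x²⁵, (x⁷)¹⁴ = x³², (x⁷)¹⁵ = x⁶, (x⁷)¹⁶ = x¹³, (x⁷)¹⁷ = x²⁰, (x⁷)¹⁸ = x²⁷, (x⁷)¹⁹ = x, (x⁷)²⁰ = x⁸, (x⁷)²¹ = x¹⁵, (x⁷)²² = x²², (x⁷)²³ = x²⁹, (x⁷)²⁴ = x³, (x⁷)²⁵ = x¹⁰, (x⁷)²⁶ = x¹⁷, (x⁷)²⁷ = x²⁴, (x⁷)²⁸ = x³¹, (x⁷)²⁹ = x⁵, (x⁷)³⁰ = x¹², (x⁷)³¹ = x¹⁹, (x⁷)³² = x²⁶, (x⁷)³³ = e.
So |⟨x⁷⟩| = ord(x⁷) = 33. With |G| = 33, by Lagrange [G : ⟨x⁷⟩] = 33/33 = 1.

Answer: 1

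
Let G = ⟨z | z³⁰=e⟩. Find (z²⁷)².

Compute successive powers of (z²⁷), reducing at each step:
  (z²⁷)²: (z²⁷) · z²⁷ = z²⁴

Answer: z²⁴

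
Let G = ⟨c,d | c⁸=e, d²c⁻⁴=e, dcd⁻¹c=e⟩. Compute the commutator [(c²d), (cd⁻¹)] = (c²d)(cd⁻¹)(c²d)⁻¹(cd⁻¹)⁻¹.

[(c²d), (cd⁻¹)] = (c²d)·(cd⁻¹)·(c²d)⁻¹·(cd⁻¹)⁻¹.
  (c²d) · (cd⁻¹) = c
  c · (c²d⁻¹) = c³d⁻¹
  (c³d⁻¹) · (cd) = c²

Answer: c²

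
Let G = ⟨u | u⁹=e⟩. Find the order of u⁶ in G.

Compute successive powers until reaching e:
  (u⁶)¹ = u⁶, (u⁶)² = u³, (u⁶)³ = e.
The smallest positive k with (u⁶)ᵏ = e is 3.

Answer: 3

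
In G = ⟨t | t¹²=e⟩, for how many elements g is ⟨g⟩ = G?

G is cyclic of order 12. An element generates G iff its order is 12, and a cyclic group of order 12 has exactly φ(12) = 4 such elements.

Answer: 4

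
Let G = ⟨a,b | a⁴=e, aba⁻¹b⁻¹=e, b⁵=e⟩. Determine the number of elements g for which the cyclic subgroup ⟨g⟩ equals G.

G is cyclic of order 20. An element generates G iff its order is 20, and a cyclic group of order 20 has exactly φ(20) = 8 such elements.

Answer: 8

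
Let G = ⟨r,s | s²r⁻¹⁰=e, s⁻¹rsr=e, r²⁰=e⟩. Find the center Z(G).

An element z ∈ Z(G) iff z commutes with every generator.
For example r¹⁰ is central: (r¹⁰)·r = r¹¹ = r·(r¹⁰); (r¹⁰)·s = s⁻¹ = s·(r¹⁰).
Whereas r ∉ Z(G) since r·s = rs ≠ r⁹s⁻¹ = s·r.
Checking each of the 40 elements this way gives Z(G) = {e, r¹⁰}, of order 2.

Answer: {e, r¹⁰}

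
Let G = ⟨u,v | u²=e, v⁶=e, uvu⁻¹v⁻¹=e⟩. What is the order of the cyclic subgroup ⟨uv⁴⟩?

|⟨uv⁴⟩| equals the order of uv⁴. Compute successive powers until reaching e:
  (uv⁴)¹ = uv⁴, (uv⁴)² = v², (uv⁴)³ = u, (uv⁴)⁴ = v⁴, (uv⁴)⁵ = uv², (uv⁴)⁶ = e.
The smallest positive k with (uv⁴)ᵏ = e is 6, so |⟨uv⁴⟩| = 6.

Answer: 6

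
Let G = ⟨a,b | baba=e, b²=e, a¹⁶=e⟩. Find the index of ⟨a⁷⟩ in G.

First find ord(a⁷) by computing successive powers:
  (a⁷)¹ = a⁷, (a⁷)² = a¹⁴, (a⁷)³ = a⁵, (a⁷)⁴ = a¹², (a⁷)⁵ = a³, (a⁷)⁶ = a¹⁰, (a⁷)⁷ = a, (a⁷)⁸ = a⁸, (a⁷)⁹ = a¹⁵, (a⁷)¹⁰ = a⁶, (a⁷)¹¹ = a¹³, (a⁷)¹² = a⁴, (a⁷)¹³ = a¹¹, (a⁷)¹⁴ = a², (a⁷)¹⁵ = a⁹, (a⁷)¹⁶ = e.
So |⟨a⁷⟩| = ord(a⁷) = 16. With |G| = 32, by Lagrange [G : ⟨a⁷⟩] = 32/16 = 2.

Answer: 2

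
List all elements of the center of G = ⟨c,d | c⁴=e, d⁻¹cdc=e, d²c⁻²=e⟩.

An element z ∈ Z(G) iff z commutes with every generator.
For example c² is central: (c²)·c = c³ = c·(c²); (c²)·d = d⁻¹ = d·(c²).
Whereas c ∉ Z(G) since c·d = cd ≠ cd⁻¹ = d·c.
Checking each of the 8 elements this way gives Z(G) = {e, c²}, of order 2.

Answer: {e, c²}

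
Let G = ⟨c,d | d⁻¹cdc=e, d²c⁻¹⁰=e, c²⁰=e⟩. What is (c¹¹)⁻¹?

The order of (c¹¹) is 20 (smallest k with (c¹¹)ᵏ = e), so (c¹¹)⁻¹ = (c¹¹)¹⁹ = c⁹.
Check: (c¹¹) · (c⁹) → (c¹¹) · c⁹ = e, giving e as required.

Answer: c⁹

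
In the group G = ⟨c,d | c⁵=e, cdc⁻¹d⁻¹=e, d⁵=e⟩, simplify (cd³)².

Compute successive powers of (cd³), reducing at each step:
  (cd³)²: (cd³) · c = c²d³;   (c²d³) · d³ = c²d

Answer: c²d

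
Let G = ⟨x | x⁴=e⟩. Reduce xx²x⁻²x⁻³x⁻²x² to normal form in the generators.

Multiply left to right, reducing at each step:
  x · x² = x³
  (x³) · x⁻² = x
  x · x⁻³ = x²
  (x²) · x⁻² = e
  e · x² = x²

Answer: x²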